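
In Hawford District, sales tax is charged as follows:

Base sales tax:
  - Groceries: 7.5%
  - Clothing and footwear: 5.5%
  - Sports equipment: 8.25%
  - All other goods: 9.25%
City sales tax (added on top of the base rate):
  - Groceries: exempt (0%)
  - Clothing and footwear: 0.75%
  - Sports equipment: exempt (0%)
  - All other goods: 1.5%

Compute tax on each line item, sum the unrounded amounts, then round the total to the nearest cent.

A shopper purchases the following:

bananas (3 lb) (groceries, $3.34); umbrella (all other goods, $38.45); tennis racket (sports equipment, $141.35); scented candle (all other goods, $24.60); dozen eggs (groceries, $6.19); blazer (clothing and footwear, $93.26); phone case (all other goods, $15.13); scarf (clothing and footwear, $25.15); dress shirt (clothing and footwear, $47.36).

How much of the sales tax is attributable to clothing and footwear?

$10.36

Blazer $93.26: clothing and footwear → 5.5% + 0.75% city = 6.25% → $5.82875
Scarf $25.15: clothing and footwear → 5.5% + 0.75% city = 6.25% → $1.571875
Dress shirt $47.36: clothing and footwear → 5.5% + 0.75% city = 6.25% → $2.96
Tax on clothing and footwear: unrounded sum = $10.360625 → $10.36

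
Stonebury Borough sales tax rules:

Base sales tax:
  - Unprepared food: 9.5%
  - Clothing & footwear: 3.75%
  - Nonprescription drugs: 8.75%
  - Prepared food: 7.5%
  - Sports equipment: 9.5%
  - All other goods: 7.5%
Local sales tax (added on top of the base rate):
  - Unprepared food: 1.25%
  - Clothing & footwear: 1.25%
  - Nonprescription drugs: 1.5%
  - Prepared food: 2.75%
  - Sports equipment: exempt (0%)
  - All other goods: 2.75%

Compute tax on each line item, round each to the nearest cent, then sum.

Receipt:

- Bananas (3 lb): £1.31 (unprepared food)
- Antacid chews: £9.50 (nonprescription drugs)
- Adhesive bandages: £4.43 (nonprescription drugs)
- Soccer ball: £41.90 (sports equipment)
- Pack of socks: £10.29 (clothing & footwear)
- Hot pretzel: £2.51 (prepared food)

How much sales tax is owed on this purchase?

Bananas (3 lb) £1.31: unprepared food → 9.5% + 1.25% local = 10.75% → £0.14
Antacid chews £9.50: nonprescription drugs → 8.75% + 1.5% local = 10.25% → £0.97
Adhesive bandages £4.43: nonprescription drugs → 8.75% + 1.5% local = 10.25% → £0.45
Soccer ball £41.90: sports equipment → 9.5% + 0% local = 9.5% → £3.98
Pack of socks £10.29: clothing & footwear → 3.75% + 1.25% local = 5% → £0.51
Hot pretzel £2.51: prepared food → 7.5% + 2.75% local = 10.25% → £0.26
Total tax = £0.14 + £0.97 + £0.45 + £3.98 + £0.51 + £0.26 = £6.31

£6.31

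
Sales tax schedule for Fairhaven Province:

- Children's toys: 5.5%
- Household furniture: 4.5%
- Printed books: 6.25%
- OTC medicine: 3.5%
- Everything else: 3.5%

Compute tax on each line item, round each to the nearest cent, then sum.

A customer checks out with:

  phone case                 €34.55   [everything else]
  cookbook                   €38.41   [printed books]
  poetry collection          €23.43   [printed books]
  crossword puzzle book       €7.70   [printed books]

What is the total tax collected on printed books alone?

Cookbook €38.41: printed books → 6.25% → €2.40
Poetry collection €23.43: printed books → 6.25% → €1.46
Crossword puzzle book €7.70: printed books → 6.25% → €0.48
Tax on printed books = €2.40 + €1.46 + €0.48 = €4.34

€4.34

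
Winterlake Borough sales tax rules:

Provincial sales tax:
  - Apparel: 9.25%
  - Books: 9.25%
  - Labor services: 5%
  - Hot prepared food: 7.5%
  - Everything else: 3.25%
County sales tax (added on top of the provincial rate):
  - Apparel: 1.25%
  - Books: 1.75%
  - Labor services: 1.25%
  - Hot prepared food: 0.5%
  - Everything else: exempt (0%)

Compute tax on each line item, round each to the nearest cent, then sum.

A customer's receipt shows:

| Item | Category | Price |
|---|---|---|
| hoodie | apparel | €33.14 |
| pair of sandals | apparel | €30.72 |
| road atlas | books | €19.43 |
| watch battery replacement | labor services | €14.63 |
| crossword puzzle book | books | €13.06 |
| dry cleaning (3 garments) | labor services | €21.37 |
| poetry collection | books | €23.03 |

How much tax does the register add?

€15.07

Hoodie €33.14: apparel → 9.25% + 1.25% county = 10.5% → €3.48
Pair of sandals €30.72: apparel → 9.25% + 1.25% county = 10.5% → €3.23
Road atlas €19.43: books → 9.25% + 1.75% county = 11% → €2.14
Watch battery replacement €14.63: labor services → 5% + 1.25% county = 6.25% → €0.91
Crossword puzzle book €13.06: books → 9.25% + 1.75% county = 11% → €1.44
Dry cleaning (3 garments) €21.37: labor services → 5% + 1.25% county = 6.25% → €1.34
Poetry collection €23.03: books → 9.25% + 1.75% county = 11% → €2.53
Total tax = €3.48 + €3.23 + €2.14 + €0.91 + €1.44 + €1.34 + €2.53 = €15.07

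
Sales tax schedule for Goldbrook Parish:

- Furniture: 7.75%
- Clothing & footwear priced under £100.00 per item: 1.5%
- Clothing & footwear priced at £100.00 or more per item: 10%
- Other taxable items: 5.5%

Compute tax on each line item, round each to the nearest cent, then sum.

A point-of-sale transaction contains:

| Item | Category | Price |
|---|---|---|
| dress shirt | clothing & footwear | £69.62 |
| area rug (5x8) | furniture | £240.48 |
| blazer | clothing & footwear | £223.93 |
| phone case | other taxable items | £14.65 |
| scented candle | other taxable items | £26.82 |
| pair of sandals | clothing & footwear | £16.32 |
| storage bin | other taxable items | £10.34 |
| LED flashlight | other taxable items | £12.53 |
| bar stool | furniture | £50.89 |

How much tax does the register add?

£49.80

Dress shirt £69.62: clothing & footwear, under £100.00 → 1.5% → £1.04
Area rug (5x8) £240.48: furniture → 7.75% → £18.64
Blazer £223.93: clothing & footwear, £100.00 or more → 10% → £22.39
Phone case £14.65: other taxable items → 5.5% → £0.81
Scented candle £26.82: other taxable items → 5.5% → £1.48
Pair of sandals £16.32: clothing & footwear, under £100.00 → 1.5% → £0.24
Storage bin £10.34: other taxable items → 5.5% → £0.57
LED flashlight £12.53: other taxable items → 5.5% → £0.69
Bar stool £50.89: furniture → 7.75% → £3.94
Total tax = £1.04 + £18.64 + £22.39 + £0.81 + £1.48 + £0.24 + £0.57 + £0.69 + £3.94 = £49.80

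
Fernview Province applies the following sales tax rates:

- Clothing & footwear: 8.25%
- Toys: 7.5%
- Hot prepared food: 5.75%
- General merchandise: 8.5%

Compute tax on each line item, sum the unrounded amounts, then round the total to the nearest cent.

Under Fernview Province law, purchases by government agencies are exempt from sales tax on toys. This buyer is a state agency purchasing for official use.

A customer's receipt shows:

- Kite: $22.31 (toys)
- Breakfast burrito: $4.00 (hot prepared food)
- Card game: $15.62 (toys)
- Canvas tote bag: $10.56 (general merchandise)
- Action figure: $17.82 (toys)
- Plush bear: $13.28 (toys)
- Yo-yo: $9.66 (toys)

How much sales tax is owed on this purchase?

$1.13

Kite $22.31: toys, buyer-exempt → 0% → $0.00
Breakfast burrito $4.00: hot prepared food → 5.75% → $0.23
Card game $15.62: toys, buyer-exempt → 0% → $0.00
Canvas tote bag $10.56: general merchandise → 8.5% → $0.8976
Action figure $17.82: toys, buyer-exempt → 0% → $0.00
Plush bear $13.28: toys, buyer-exempt → 0% → $0.00
Yo-yo $9.66: toys, buyer-exempt → 0% → $0.00
Unrounded tax sum = $1.1276 → $1.13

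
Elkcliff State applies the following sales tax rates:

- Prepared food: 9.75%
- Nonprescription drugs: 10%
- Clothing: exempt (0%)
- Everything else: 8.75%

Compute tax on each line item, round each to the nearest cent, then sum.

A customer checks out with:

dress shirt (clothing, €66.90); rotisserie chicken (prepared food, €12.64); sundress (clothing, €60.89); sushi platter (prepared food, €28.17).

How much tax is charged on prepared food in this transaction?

€3.98

Rotisserie chicken €12.64: prepared food → 9.75% → €1.23
Sushi platter €28.17: prepared food → 9.75% → €2.75
Tax on prepared food = €1.23 + €2.75 = €3.98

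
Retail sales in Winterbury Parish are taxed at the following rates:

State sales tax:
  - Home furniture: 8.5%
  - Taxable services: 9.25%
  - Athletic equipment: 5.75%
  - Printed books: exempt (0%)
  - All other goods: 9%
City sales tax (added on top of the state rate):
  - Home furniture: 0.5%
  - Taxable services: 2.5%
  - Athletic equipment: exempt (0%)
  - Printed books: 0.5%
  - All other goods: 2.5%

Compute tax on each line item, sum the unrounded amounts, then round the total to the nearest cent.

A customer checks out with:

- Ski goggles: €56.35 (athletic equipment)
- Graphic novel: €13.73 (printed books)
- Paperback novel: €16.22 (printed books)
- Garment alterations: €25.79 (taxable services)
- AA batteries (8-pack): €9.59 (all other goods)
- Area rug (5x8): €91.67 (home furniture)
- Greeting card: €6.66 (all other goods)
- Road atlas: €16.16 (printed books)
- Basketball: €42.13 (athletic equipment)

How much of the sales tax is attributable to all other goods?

AA batteries (8-pack) €9.59: all other goods → 9% + 2.5% city = 11.5% → €1.10285
Greeting card €6.66: all other goods → 9% + 2.5% city = 11.5% → €0.7659
Tax on all other goods: unrounded sum = €1.86875 → €1.87

€1.87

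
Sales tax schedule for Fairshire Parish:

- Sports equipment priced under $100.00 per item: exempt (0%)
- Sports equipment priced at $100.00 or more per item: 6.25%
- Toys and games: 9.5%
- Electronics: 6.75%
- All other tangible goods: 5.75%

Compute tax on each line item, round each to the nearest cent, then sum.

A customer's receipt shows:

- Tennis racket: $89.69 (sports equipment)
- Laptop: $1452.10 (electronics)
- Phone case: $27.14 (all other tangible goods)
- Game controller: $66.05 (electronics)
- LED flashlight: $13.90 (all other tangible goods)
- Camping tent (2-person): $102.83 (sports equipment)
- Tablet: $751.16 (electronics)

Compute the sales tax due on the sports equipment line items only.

Tennis racket $89.69: sports equipment, under $100.00 → 0% → $0.00
Camping tent (2-person) $102.83: sports equipment, $100.00 or more → 6.25% → $6.43
Tax on sports equipment = $0.00 + $6.43 = $6.43

$6.43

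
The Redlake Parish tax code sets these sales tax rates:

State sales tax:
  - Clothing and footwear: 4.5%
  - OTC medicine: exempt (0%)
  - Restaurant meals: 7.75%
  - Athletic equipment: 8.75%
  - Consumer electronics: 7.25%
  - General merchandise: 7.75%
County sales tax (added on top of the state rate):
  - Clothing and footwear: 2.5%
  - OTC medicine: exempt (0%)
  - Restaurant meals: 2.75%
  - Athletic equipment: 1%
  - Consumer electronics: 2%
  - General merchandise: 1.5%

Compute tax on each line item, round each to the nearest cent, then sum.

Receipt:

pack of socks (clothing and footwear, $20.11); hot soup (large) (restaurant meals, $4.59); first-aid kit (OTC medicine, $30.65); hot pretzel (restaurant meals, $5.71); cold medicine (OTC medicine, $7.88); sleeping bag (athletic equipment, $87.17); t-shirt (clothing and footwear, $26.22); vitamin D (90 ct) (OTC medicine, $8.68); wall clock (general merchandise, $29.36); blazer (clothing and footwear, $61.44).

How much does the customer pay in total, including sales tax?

Pack of socks $20.11: clothing and footwear → 4.5% + 2.5% county = 7% → $1.41
Hot soup (large) $4.59: restaurant meals → 7.75% + 2.75% county = 10.5% → $0.48
First-aid kit $30.65: OTC medicine → 0% + 0% county = 0% → $0.00
Hot pretzel $5.71: restaurant meals → 7.75% + 2.75% county = 10.5% → $0.60
Cold medicine $7.88: OTC medicine → 0% + 0% county = 0% → $0.00
Sleeping bag $87.17: athletic equipment → 8.75% + 1% county = 9.75% → $8.50
T-shirt $26.22: clothing and footwear → 4.5% + 2.5% county = 7% → $1.84
Vitamin D (90 ct) $8.68: OTC medicine → 0% + 0% county = 0% → $0.00
Wall clock $29.36: general merchandise → 7.75% + 1.5% county = 9.25% → $2.72
Blazer $61.44: clothing and footwear → 4.5% + 2.5% county = 7% → $4.30
Subtotal = $281.81; tax = $19.85; total due = $301.66

$301.66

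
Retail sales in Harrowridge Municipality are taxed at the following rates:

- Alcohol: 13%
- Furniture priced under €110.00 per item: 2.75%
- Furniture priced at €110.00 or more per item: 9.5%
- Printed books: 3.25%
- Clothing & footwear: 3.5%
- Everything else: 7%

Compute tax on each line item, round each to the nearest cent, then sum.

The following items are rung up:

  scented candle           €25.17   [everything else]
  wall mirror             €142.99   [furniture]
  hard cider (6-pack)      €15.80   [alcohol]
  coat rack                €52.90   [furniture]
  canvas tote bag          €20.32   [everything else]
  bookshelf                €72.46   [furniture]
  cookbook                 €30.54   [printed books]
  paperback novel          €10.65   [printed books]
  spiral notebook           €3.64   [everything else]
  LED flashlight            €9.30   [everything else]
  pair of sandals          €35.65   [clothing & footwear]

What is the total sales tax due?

€25.74

Scented candle €25.17: everything else → 7% → €1.76
Wall mirror €142.99: furniture, €110.00 or more → 9.5% → €13.58
Hard cider (6-pack) €15.80: alcohol → 13% → €2.05
Coat rack €52.90: furniture, under €110.00 → 2.75% → €1.45
Canvas tote bag €20.32: everything else → 7% → €1.42
Bookshelf €72.46: furniture, under €110.00 → 2.75% → €1.99
Cookbook €30.54: printed books → 3.25% → €0.99
Paperback novel €10.65: printed books → 3.25% → €0.35
Spiral notebook €3.64: everything else → 7% → €0.25
LED flashlight €9.30: everything else → 7% → €0.65
Pair of sandals €35.65: clothing & footwear → 3.5% → €1.25
Total tax = €1.76 + €13.58 + €2.05 + €1.45 + €1.42 + €1.99 + €0.99 + €0.35 + €0.25 + €0.65 + €1.25 = €25.74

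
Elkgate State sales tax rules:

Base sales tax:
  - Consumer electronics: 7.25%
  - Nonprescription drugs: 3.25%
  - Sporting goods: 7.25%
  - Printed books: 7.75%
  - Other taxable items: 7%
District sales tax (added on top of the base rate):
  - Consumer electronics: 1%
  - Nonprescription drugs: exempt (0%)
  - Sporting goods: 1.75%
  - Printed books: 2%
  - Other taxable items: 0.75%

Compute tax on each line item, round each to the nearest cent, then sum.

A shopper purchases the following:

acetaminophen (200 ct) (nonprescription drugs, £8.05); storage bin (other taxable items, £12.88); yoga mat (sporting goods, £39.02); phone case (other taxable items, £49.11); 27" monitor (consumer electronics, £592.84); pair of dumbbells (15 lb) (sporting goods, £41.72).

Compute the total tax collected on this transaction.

£61.24

Acetaminophen (200 ct) £8.05: nonprescription drugs → 3.25% + 0% district = 3.25% → £0.26
Storage bin £12.88: other taxable items → 7% + 0.75% district = 7.75% → £1.00
Yoga mat £39.02: sporting goods → 7.25% + 1.75% district = 9% → £3.51
Phone case £49.11: other taxable items → 7% + 0.75% district = 7.75% → £3.81
27" monitor £592.84: consumer electronics → 7.25% + 1% district = 8.25% → £48.91
Pair of dumbbells (15 lb) £41.72: sporting goods → 7.25% + 1.75% district = 9% → £3.75
Total tax = £0.26 + £1.00 + £3.51 + £3.81 + £48.91 + £3.75 = £61.24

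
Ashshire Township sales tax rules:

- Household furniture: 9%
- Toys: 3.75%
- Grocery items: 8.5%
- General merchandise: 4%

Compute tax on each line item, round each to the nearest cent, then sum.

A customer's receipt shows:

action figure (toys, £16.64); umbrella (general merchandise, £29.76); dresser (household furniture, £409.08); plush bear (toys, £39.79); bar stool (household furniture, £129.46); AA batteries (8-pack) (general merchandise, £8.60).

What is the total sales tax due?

£52.11

Action figure £16.64: toys → 3.75% → £0.62
Umbrella £29.76: general merchandise → 4% → £1.19
Dresser £409.08: household furniture → 9% → £36.82
Plush bear £39.79: toys → 3.75% → £1.49
Bar stool £129.46: household furniture → 9% → £11.65
AA batteries (8-pack) £8.60: general merchandise → 4% → £0.34
Total tax = £0.62 + £1.19 + £36.82 + £1.49 + £11.65 + £0.34 = £52.11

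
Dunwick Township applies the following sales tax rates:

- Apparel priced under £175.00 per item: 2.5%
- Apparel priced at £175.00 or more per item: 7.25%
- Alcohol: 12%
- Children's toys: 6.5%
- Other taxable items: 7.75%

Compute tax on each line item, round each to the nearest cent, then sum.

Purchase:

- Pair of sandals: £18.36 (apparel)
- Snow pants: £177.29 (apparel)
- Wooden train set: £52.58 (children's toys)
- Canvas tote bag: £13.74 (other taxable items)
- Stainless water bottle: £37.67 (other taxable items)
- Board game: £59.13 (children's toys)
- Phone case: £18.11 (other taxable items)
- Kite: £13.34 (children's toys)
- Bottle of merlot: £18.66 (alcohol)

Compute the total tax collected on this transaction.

Pair of sandals £18.36: apparel, under £175.00 → 2.5% → £0.46
Snow pants £177.29: apparel, £175.00 or more → 7.25% → £12.85
Wooden train set £52.58: children's toys → 6.5% → £3.42
Canvas tote bag £13.74: other taxable items → 7.75% → £1.06
Stainless water bottle £37.67: other taxable items → 7.75% → £2.92
Board game £59.13: children's toys → 6.5% → £3.84
Phone case £18.11: other taxable items → 7.75% → £1.40
Kite £13.34: children's toys → 6.5% → £0.87
Bottle of merlot £18.66: alcohol → 12% → £2.24
Total tax = £0.46 + £12.85 + £3.42 + £1.06 + £2.92 + £3.84 + £1.40 + £0.87 + £2.24 = £29.06

£29.06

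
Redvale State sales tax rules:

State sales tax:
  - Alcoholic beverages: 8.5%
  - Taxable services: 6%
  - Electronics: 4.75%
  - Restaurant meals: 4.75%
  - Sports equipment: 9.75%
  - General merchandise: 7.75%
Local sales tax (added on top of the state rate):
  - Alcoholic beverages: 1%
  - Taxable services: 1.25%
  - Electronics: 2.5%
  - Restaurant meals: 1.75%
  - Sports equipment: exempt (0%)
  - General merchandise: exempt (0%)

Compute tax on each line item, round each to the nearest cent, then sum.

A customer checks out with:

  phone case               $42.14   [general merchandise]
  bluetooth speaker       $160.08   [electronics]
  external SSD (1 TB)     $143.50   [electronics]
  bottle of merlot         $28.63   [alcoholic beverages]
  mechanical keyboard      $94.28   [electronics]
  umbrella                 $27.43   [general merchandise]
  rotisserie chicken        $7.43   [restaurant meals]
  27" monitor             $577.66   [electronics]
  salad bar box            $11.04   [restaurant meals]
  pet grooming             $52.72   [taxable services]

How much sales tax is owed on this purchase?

$83.87

Phone case $42.14: general merchandise → 7.75% + 0% local = 7.75% → $3.27
Bluetooth speaker $160.08: electronics → 4.75% + 2.5% local = 7.25% → $11.61
External SSD (1 TB) $143.50: electronics → 4.75% + 2.5% local = 7.25% → $10.40
Bottle of merlot $28.63: alcoholic beverages → 8.5% + 1% local = 9.5% → $2.72
Mechanical keyboard $94.28: electronics → 4.75% + 2.5% local = 7.25% → $6.84
Umbrella $27.43: general merchandise → 7.75% + 0% local = 7.75% → $2.13
Rotisserie chicken $7.43: restaurant meals → 4.75% + 1.75% local = 6.5% → $0.48
27" monitor $577.66: electronics → 4.75% + 2.5% local = 7.25% → $41.88
Salad bar box $11.04: restaurant meals → 4.75% + 1.75% local = 6.5% → $0.72
Pet grooming $52.72: taxable services → 6% + 1.25% local = 7.25% → $3.82
Total tax = $3.27 + $11.61 + $10.40 + $2.72 + $6.84 + $2.13 + $0.48 + $41.88 + $0.72 + $3.82 = $83.87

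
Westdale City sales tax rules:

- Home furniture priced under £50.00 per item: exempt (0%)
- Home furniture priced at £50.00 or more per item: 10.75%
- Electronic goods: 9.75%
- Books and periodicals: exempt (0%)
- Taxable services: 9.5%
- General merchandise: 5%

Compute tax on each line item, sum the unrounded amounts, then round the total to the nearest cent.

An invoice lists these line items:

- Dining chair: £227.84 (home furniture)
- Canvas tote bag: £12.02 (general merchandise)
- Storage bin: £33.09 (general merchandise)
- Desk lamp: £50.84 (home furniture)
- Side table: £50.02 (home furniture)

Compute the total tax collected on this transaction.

Dining chair £227.84: home furniture, £50.00 or more → 10.75% → £24.4928
Canvas tote bag £12.02: general merchandise → 5% → £0.601
Storage bin £33.09: general merchandise → 5% → £1.6545
Desk lamp £50.84: home furniture, £50.00 or more → 10.75% → £5.4653
Side table £50.02: home furniture, £50.00 or more → 10.75% → £5.37715
Unrounded tax sum = £37.59075 → £37.59

£37.59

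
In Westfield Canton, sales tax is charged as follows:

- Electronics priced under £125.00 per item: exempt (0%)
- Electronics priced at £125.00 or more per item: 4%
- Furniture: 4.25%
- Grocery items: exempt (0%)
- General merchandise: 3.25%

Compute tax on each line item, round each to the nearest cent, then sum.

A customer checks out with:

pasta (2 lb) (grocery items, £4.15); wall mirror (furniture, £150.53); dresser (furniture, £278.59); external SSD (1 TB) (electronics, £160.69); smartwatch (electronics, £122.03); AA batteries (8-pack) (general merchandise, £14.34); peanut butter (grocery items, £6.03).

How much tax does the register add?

£25.14

Pasta (2 lb) £4.15: grocery items → 0% → £0.00
Wall mirror £150.53: furniture → 4.25% → £6.40
Dresser £278.59: furniture → 4.25% → £11.84
External SSD (1 TB) £160.69: electronics, £125.00 or more → 4% → £6.43
Smartwatch £122.03: electronics, under £125.00 → 0% → £0.00
AA batteries (8-pack) £14.34: general merchandise → 3.25% → £0.47
Peanut butter £6.03: grocery items → 0% → £0.00
Total tax = £6.40 + £11.84 + £6.43 + £0.47 = £25.14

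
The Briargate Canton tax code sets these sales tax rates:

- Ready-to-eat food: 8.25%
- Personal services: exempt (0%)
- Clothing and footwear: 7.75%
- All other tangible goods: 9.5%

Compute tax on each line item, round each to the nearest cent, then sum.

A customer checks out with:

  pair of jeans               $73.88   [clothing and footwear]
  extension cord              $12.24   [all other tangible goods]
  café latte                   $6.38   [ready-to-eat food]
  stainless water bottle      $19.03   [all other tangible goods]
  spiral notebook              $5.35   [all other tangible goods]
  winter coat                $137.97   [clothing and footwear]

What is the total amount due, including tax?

$275.28

Pair of jeans $73.88: clothing and footwear → 7.75% → $5.73
Extension cord $12.24: all other tangible goods → 9.5% → $1.16
Café latte $6.38: ready-to-eat food → 8.25% → $0.53
Stainless water bottle $19.03: all other tangible goods → 9.5% → $1.81
Spiral notebook $5.35: all other tangible goods → 9.5% → $0.51
Winter coat $137.97: clothing and footwear → 7.75% → $10.69
Subtotal = $254.85; tax = $20.43; total due = $275.28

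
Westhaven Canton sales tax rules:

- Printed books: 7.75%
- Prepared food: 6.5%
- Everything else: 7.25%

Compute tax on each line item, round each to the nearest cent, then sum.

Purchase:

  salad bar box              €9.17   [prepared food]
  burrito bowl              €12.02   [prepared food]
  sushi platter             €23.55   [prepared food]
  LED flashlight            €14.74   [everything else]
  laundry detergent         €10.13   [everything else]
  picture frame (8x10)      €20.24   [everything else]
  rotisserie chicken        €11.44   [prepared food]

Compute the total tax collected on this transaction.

Salad bar box €9.17: prepared food → 6.5% → €0.60
Burrito bowl €12.02: prepared food → 6.5% → €0.78
Sushi platter €23.55: prepared food → 6.5% → €1.53
LED flashlight €14.74: everything else → 7.25% → €1.07
Laundry detergent €10.13: everything else → 7.25% → €0.73
Picture frame (8x10) €20.24: everything else → 7.25% → €1.47
Rotisserie chicken €11.44: prepared food → 6.5% → €0.74
Total tax = €0.60 + €0.78 + €1.53 + €1.07 + €0.73 + €1.47 + €0.74 = €6.92

€6.92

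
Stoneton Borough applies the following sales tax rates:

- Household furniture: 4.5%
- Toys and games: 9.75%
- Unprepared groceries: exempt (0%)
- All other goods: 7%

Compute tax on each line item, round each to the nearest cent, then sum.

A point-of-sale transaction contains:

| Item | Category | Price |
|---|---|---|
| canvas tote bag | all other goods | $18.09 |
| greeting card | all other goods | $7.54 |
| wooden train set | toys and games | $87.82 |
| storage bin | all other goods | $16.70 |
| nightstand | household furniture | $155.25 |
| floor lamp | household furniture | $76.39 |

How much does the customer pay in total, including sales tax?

$383.75

Canvas tote bag $18.09: all other goods → 7% → $1.27
Greeting card $7.54: all other goods → 7% → $0.53
Wooden train set $87.82: toys and games → 9.75% → $8.56
Storage bin $16.70: all other goods → 7% → $1.17
Nightstand $155.25: household furniture → 4.5% → $6.99
Floor lamp $76.39: household furniture → 4.5% → $3.44
Subtotal = $361.79; tax = $21.96; total due = $383.75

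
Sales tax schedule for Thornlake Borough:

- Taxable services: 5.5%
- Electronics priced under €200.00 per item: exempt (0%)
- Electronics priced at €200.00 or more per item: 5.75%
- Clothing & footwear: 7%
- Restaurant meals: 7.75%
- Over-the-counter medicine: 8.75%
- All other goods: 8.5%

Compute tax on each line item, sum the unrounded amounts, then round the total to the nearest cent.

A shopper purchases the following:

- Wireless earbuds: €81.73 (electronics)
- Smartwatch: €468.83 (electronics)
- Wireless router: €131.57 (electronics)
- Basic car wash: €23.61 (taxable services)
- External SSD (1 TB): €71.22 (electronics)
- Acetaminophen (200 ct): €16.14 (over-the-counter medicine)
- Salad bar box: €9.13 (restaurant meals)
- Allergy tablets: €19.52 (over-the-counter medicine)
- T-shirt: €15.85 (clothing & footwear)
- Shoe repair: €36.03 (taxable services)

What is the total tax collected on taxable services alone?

€3.28

Basic car wash €23.61: taxable services → 5.5% → €1.29855
Shoe repair €36.03: taxable services → 5.5% → €1.98165
Tax on taxable services: unrounded sum = €3.2802 → €3.28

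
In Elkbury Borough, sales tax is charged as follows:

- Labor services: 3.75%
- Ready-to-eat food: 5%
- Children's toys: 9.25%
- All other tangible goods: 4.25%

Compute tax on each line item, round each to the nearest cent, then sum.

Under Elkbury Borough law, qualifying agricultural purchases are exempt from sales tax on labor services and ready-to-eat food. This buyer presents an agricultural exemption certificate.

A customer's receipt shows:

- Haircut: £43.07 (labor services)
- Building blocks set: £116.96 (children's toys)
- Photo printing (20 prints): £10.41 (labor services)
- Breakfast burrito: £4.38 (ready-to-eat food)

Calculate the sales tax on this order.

Haircut £43.07: labor services, buyer-exempt → 0% → £0.00
Building blocks set £116.96: children's toys → 9.25% → £10.82
Photo printing (20 prints) £10.41: labor services, buyer-exempt → 0% → £0.00
Breakfast burrito £4.38: ready-to-eat food, buyer-exempt → 0% → £0.00
Total tax = £10.82

£10.82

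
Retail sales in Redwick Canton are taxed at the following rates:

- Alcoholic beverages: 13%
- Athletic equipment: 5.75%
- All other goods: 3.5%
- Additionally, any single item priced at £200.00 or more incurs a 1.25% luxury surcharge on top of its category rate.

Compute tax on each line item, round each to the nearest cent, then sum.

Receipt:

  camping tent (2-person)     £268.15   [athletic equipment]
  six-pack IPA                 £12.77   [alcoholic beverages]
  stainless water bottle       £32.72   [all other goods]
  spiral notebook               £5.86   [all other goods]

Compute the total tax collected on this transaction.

£21.79

Camping tent (2-person) £268.15: athletic equipment → 5.75% + 1.25% surcharge = 7% → £18.77
Six-pack IPA £12.77: alcoholic beverages → 13% → £1.66
Stainless water bottle £32.72: all other goods → 3.5% → £1.15
Spiral notebook £5.86: all other goods → 3.5% → £0.21
Total tax = £18.77 + £1.66 + £1.15 + £0.21 = £21.79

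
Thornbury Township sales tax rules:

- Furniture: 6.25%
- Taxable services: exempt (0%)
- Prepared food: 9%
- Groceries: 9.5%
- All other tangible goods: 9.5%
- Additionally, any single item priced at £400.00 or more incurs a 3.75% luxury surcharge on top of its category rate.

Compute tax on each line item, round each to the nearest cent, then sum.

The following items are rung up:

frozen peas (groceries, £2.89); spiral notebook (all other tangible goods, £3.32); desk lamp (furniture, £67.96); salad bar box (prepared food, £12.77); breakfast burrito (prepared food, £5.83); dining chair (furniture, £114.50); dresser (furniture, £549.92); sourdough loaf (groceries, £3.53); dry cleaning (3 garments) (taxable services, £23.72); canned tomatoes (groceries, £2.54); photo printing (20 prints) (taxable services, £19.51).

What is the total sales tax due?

£69.24

Frozen peas £2.89: groceries → 9.5% → £0.27
Spiral notebook £3.32: all other tangible goods → 9.5% → £0.32
Desk lamp £67.96: furniture → 6.25% → £4.25
Salad bar box £12.77: prepared food → 9% → £1.15
Breakfast burrito £5.83: prepared food → 9% → £0.52
Dining chair £114.50: furniture → 6.25% → £7.16
Dresser £549.92: furniture → 6.25% + 3.75% surcharge = 10% → £54.99
Sourdough loaf £3.53: groceries → 9.5% → £0.34
Dry cleaning (3 garments) £23.72: taxable services → 0% → £0.00
Canned tomatoes £2.54: groceries → 9.5% → £0.24
Photo printing (20 prints) £19.51: taxable services → 0% → £0.00
Total tax = £0.27 + £0.32 + £4.25 + £1.15 + £0.52 + £7.16 + £54.99 + £0.34 + £0.24 = £69.24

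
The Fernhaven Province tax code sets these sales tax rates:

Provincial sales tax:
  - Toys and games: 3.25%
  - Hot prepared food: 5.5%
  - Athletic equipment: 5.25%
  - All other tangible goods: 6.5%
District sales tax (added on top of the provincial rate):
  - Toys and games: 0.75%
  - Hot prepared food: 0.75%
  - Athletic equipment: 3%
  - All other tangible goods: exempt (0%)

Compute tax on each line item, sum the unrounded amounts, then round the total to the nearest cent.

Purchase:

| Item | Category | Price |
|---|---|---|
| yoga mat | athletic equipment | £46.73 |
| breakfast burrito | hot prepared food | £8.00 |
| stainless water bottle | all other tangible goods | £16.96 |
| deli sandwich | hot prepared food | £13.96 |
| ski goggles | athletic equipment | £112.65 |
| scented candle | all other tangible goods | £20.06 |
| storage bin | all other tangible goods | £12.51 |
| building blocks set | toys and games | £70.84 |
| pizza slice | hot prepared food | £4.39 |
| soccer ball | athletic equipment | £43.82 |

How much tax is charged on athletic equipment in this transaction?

Yoga mat £46.73: athletic equipment → 5.25% + 3% district = 8.25% → £3.855225
Ski goggles £112.65: athletic equipment → 5.25% + 3% district = 8.25% → £9.293625
Soccer ball £43.82: athletic equipment → 5.25% + 3% district = 8.25% → £3.61515
Tax on athletic equipment: unrounded sum = £16.764 → £16.76

£16.76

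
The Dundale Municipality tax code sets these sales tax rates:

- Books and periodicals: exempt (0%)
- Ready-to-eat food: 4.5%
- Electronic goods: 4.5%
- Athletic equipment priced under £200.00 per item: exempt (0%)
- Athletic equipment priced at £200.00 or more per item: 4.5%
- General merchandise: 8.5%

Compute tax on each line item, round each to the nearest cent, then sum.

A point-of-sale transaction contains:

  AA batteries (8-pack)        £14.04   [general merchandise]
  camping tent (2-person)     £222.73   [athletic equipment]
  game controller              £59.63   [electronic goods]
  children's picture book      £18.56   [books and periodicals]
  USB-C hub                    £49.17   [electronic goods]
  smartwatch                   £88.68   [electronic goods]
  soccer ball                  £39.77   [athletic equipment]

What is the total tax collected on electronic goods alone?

£8.88

Game controller £59.63: electronic goods → 4.5% → £2.68
USB-C hub £49.17: electronic goods → 4.5% → £2.21
Smartwatch £88.68: electronic goods → 4.5% → £3.99
Tax on electronic goods = £2.68 + £2.21 + £3.99 = £8.88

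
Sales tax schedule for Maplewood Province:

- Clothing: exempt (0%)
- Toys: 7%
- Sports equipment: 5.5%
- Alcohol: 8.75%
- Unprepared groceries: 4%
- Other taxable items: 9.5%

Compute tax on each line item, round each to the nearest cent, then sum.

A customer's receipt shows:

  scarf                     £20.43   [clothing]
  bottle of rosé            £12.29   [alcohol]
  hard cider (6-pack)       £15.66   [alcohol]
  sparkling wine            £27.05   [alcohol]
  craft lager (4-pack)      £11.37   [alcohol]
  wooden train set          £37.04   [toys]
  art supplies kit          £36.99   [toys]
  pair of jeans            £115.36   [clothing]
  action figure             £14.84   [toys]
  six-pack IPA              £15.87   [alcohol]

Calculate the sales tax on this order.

£13.42

Scarf £20.43: clothing → 0% → £0.00
Bottle of rosé £12.29: alcohol → 8.75% → £1.08
Hard cider (6-pack) £15.66: alcohol → 8.75% → £1.37
Sparkling wine £27.05: alcohol → 8.75% → £2.37
Craft lager (4-pack) £11.37: alcohol → 8.75% → £0.99
Wooden train set £37.04: toys → 7% → £2.59
Art supplies kit £36.99: toys → 7% → £2.59
Pair of jeans £115.36: clothing → 0% → £0.00
Action figure £14.84: toys → 7% → £1.04
Six-pack IPA £15.87: alcohol → 8.75% → £1.39
Total tax = £1.08 + £1.37 + £2.37 + £0.99 + £2.59 + £2.59 + £1.04 + £1.39 = £13.42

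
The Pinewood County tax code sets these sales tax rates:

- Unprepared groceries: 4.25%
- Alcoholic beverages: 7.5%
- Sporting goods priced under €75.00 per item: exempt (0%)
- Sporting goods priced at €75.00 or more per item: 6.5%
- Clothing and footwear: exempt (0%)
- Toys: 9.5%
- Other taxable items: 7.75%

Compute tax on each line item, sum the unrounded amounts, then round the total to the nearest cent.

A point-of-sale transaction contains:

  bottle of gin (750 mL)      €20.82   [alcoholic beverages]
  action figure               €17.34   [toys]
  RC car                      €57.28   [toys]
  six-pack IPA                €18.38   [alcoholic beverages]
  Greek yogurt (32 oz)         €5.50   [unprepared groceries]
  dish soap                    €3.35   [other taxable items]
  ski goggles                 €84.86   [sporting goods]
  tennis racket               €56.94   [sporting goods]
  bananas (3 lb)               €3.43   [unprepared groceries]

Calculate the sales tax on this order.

€16.18

Bottle of gin (750 mL) €20.82: alcoholic beverages → 7.5% → €1.5615
Action figure €17.34: toys → 9.5% → €1.6473
RC car €57.28: toys → 9.5% → €5.4416
Six-pack IPA €18.38: alcoholic beverages → 7.5% → €1.3785
Greek yogurt (32 oz) €5.50: unprepared groceries → 4.25% → €0.23375
Dish soap €3.35: other taxable items → 7.75% → €0.259625
Ski goggles €84.86: sporting goods, €75.00 or more → 6.5% → €5.5159
Tennis racket €56.94: sporting goods, under €75.00 → 0% → €0.00
Bananas (3 lb) €3.43: unprepared groceries → 4.25% → €0.145775
Unrounded tax sum = €16.18395 → €16.18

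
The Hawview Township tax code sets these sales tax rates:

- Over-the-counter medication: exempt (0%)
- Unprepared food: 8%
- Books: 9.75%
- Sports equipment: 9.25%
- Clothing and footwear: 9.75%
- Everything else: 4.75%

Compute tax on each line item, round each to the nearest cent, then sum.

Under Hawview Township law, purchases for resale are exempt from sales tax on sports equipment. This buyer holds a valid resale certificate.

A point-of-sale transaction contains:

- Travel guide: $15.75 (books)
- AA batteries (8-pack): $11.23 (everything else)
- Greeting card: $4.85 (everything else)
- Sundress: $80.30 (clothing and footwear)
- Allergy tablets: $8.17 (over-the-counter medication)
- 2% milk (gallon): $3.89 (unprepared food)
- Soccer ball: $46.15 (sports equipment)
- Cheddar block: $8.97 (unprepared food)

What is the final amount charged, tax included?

Travel guide $15.75: books → 9.75% → $1.54
AA batteries (8-pack) $11.23: everything else → 4.75% → $0.53
Greeting card $4.85: everything else → 4.75% → $0.23
Sundress $80.30: clothing and footwear → 9.75% → $7.83
Allergy tablets $8.17: over-the-counter medication → 0% → $0.00
2% milk (gallon) $3.89: unprepared food → 8% → $0.31
Soccer ball $46.15: sports equipment, buyer-exempt → 0% → $0.00
Cheddar block $8.97: unprepared food → 8% → $0.72
Subtotal = $179.31; tax = $11.16; total due = $190.47

$190.47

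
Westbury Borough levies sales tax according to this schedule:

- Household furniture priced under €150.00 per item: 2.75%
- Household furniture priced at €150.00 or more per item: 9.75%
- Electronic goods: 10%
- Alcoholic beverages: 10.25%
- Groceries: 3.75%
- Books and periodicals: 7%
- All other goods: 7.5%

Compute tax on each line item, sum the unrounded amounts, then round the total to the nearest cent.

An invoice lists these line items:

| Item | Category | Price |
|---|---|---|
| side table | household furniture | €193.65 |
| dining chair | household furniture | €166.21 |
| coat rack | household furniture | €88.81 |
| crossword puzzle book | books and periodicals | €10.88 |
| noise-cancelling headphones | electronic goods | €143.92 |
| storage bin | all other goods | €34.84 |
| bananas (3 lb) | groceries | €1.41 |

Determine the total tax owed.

Side table €193.65: household furniture, €150.00 or more → 9.75% → €18.880875
Dining chair €166.21: household furniture, €150.00 or more → 9.75% → €16.205475
Coat rack €88.81: household furniture, under €150.00 → 2.75% → €2.442275
Crossword puzzle book €10.88: books and periodicals → 7% → €0.7616
Noise-cancelling headphones €143.92: electronic goods → 10% → €14.392
Storage bin €34.84: all other goods → 7.5% → €2.613
Bananas (3 lb) €1.41: groceries → 3.75% → €0.052875
Unrounded tax sum = €55.3481 → €55.35

€55.35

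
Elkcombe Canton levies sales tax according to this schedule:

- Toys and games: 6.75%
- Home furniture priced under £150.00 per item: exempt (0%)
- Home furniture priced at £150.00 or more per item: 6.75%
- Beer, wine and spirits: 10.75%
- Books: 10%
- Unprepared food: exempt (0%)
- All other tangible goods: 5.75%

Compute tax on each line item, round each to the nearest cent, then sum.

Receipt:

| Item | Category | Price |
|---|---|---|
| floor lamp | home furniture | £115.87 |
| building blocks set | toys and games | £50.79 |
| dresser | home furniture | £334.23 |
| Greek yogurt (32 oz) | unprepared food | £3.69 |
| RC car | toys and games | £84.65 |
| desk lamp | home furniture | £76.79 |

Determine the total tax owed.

£31.70

Floor lamp £115.87: home furniture, under £150.00 → 0% → £0.00
Building blocks set £50.79: toys and games → 6.75% → £3.43
Dresser £334.23: home furniture, £150.00 or more → 6.75% → £22.56
Greek yogurt (32 oz) £3.69: unprepared food → 0% → £0.00
RC car £84.65: toys and games → 6.75% → £5.71
Desk lamp £76.79: home furniture, under £150.00 → 0% → £0.00
Total tax = £3.43 + £22.56 + £5.71 = £31.70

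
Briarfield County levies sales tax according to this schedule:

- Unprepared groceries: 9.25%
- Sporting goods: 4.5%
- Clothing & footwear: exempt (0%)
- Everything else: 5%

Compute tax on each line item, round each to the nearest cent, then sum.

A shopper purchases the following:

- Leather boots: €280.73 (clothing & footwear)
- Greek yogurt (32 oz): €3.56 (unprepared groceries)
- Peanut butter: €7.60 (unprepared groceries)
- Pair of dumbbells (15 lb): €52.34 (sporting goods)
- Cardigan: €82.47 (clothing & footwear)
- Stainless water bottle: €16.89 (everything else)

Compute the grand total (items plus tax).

Leather boots €280.73: clothing & footwear → 0% → €0.00
Greek yogurt (32 oz) €3.56: unprepared groceries → 9.25% → €0.33
Peanut butter €7.60: unprepared groceries → 9.25% → €0.70
Pair of dumbbells (15 lb) €52.34: sporting goods → 4.5% → €2.36
Cardigan €82.47: clothing & footwear → 0% → €0.00
Stainless water bottle €16.89: everything else → 5% → €0.84
Subtotal = €443.59; tax = €4.23; total due = €447.82

€447.82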